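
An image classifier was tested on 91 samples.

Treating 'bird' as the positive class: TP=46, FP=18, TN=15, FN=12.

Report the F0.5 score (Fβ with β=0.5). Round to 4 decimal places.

Fβ = (1+β²)·TP / ((1+β²)·TP + β²·FN + FP), with β²=1/4
= 1.25·46 / (1.25·46 + 0.25·12 + 18) = 0.7325

0.7325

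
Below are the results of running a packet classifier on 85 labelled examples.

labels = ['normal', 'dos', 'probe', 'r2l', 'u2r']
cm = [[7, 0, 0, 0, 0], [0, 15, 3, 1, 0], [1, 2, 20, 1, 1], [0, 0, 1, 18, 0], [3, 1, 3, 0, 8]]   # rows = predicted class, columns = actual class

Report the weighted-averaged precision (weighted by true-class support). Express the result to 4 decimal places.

0.8301

Per-class precision (TP/(TP+FP)):
  normal: TP=7, FP=0+0+0+0=0 → 7/7 = 1.00000
  dos: TP=15, FP=0+3+1+0=4 → 15/19 = 0.78947
  probe: TP=20, FP=1+2+1+1=5 → 20/25 = 0.80000
  r2l: TP=18, FP=0+0+1+0=1 → 18/19 = 0.94737
  u2r: TP=8, FP=3+1+3+0=7 → 8/15 = 0.53333
Weighted-precision = Σ (supportᵢ/N)·precisionᵢ with N=85: (11/85)·1.00000 + (18/85)·0.78947 + (27/85)·0.80000 + (20/85)·0.94737 + (9/85)·0.53333 = 0.8301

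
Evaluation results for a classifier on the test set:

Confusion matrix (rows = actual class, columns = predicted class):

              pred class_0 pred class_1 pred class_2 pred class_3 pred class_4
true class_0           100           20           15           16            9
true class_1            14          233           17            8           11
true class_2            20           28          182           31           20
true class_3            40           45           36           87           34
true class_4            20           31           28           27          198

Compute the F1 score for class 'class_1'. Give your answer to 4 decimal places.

0.7281

Treat 'class_1' as positive and all other classes as negative.
F1 score = 2·TP/(2·TP+FP+FN).
class_1: TP=233, FP=20+28+45+31=124, FN=14+17+8+11=50 → 466/640 = 0.72813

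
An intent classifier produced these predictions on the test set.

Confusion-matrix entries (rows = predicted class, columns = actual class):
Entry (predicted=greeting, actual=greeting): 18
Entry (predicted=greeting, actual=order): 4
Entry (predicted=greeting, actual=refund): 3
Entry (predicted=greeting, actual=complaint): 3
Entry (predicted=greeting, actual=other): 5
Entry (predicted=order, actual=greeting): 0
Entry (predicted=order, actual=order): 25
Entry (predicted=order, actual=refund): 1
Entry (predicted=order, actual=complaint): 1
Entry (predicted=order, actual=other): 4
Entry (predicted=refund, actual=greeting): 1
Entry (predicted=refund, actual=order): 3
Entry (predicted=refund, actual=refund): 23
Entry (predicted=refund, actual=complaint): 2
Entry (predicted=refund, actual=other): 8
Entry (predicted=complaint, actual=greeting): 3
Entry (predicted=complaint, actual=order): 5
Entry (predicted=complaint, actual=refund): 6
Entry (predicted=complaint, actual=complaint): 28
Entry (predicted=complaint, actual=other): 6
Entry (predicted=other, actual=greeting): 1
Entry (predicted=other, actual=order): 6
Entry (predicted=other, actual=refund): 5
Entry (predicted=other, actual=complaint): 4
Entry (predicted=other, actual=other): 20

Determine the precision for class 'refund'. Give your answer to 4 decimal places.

0.6216

One-vs-rest for 'refund': TP = diagonal; FP = other classes predicted 'refund'; FN = 'refund' predicted as other.
precision = TP/(TP+FP).
refund: TP=23, FP=1+3+2+8=14 → 23/37 = 0.62162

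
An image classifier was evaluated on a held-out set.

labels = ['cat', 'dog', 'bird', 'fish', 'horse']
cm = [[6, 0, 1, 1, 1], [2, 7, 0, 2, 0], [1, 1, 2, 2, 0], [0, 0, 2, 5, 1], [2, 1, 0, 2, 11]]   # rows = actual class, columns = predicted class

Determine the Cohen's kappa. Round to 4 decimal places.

Observed agreement pₒ = trace/N = 31/50 = 0.62000
Expected agreement pₑ = Σ (rowᵢ·colᵢ)/N² = (9·11 + 11·9 + 6·5 + 8·12 + 16·13)/50² = 0.21280
κ = (pₒ − pₑ)/(1 − pₑ) = (0.62000 − 0.21280)/(1 − 0.21280) = 0.5173

0.5173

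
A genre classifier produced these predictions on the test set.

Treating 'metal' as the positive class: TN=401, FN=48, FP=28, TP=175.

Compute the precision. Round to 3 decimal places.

Precision = TP/(TP+FP) = 175/(175+28) = 175/203 = 0.862

0.862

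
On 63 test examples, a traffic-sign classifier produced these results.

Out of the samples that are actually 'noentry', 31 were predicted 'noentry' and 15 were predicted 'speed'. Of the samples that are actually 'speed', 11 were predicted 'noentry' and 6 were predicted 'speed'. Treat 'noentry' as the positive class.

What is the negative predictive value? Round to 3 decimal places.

0.286

NPV = TN/(TN+FN) = 6/(6+15) = 0.286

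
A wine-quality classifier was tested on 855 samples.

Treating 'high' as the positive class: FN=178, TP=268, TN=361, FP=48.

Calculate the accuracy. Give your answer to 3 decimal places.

Accuracy = (TP+TN)/N = (268+361)/855 = 0.736

0.736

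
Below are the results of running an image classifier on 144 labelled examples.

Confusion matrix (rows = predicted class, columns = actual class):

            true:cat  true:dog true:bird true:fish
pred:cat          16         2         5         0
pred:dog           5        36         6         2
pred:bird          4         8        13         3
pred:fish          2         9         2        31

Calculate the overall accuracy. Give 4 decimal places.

Accuracy = trace / total = (16+36+13+31=96) / 144 = 96/144 = 0.6667

0.6667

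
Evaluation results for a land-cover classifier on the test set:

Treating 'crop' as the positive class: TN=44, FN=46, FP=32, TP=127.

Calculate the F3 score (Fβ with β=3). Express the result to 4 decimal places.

0.7401

Fβ = (1+β²)·TP / ((1+β²)·TP + β²·FN + FP), with β²=9
= 10·127 / (10·127 + 9·46 + 32) = 0.7401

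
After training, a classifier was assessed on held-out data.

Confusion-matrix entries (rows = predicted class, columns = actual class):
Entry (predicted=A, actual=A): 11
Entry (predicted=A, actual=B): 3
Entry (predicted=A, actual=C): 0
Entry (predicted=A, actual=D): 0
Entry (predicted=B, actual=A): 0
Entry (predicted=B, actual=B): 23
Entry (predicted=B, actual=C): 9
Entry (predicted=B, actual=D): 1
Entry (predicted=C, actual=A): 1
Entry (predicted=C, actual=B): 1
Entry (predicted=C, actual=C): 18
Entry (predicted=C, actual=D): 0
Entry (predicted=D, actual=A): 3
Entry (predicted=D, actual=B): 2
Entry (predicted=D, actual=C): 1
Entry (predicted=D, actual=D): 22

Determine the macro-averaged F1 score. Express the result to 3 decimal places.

0.778

Per-class F1 score (2·TP/(2·TP+FP+FN)):
  A: TP=11, FP=3+0+0=3, FN=0+1+3=4 → 22/29 = 0.7586
  B: TP=23, FP=0+9+1=10, FN=3+1+2=6 → 46/62 = 0.7419
  C: TP=18, FP=1+1+0=2, FN=0+9+1=10 → 36/48 = 0.7500
  D: TP=22, FP=3+2+1=6, FN=0+1+0=1 → 44/51 = 0.8627
Macro-F1 score = mean = (0.7586 + 0.7419 + 0.7500 + 0.8627) / 4 = 0.778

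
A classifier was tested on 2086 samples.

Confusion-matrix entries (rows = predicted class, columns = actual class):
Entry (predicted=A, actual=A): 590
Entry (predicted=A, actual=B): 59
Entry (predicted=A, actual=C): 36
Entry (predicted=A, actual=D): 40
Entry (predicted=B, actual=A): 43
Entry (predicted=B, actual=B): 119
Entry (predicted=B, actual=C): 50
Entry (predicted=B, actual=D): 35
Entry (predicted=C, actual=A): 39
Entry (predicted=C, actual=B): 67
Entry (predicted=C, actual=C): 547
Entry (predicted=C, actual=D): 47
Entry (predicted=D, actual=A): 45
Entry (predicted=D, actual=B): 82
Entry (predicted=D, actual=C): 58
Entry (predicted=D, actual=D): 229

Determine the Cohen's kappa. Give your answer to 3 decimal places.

0.598

Observed agreement pₒ = trace/N = 1485/2086 = 0.7119
Expected agreement pₑ = Σ (rowᵢ·colᵢ)/N² = (717·725 + 327·247 + 691·700 + 351·414)/2086² = 0.2826
κ = (pₒ − pₑ)/(1 − pₑ) = (0.7119 − 0.2826)/(1 − 0.2826) = 0.598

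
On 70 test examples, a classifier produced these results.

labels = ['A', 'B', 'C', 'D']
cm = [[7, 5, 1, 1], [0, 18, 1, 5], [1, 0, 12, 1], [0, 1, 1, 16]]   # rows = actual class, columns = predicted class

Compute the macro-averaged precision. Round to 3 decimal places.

Per-class precision (TP/(TP+FP)):
  A: TP=7, FP=0+1+0=1 → 7/8 = 0.8750
  B: TP=18, FP=5+0+1=6 → 18/24 = 0.7500
  C: TP=12, FP=1+1+1=3 → 12/15 = 0.8000
  D: TP=16, FP=1+5+1=7 → 16/23 = 0.6957
Macro-precision = mean = (0.8750 + 0.7500 + 0.8000 + 0.6957) / 4 = 0.780

0.780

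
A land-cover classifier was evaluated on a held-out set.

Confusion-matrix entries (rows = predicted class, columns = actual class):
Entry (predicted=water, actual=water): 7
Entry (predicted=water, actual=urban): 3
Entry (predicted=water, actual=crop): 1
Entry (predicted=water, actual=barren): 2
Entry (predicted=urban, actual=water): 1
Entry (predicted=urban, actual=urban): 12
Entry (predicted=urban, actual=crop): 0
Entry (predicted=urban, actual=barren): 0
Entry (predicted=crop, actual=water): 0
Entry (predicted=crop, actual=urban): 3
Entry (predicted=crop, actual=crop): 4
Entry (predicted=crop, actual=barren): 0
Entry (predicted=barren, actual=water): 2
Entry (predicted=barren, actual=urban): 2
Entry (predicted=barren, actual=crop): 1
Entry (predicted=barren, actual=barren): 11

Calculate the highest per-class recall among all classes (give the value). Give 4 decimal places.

0.8462

Per-class recall (TP/(TP+FN)):
  water: TP=7, FN=1+0+2=3 → 7/10 = 0.70000
  urban: TP=12, FN=3+3+2=8 → 12/20 = 0.60000
  crop: TP=4, FN=1+0+1=2 → 4/6 = 0.66667
  barren: TP=11, FN=2+0+0=2 → 11/13 = 0.84615
Highest is class 'barren' with recall = 0.8462.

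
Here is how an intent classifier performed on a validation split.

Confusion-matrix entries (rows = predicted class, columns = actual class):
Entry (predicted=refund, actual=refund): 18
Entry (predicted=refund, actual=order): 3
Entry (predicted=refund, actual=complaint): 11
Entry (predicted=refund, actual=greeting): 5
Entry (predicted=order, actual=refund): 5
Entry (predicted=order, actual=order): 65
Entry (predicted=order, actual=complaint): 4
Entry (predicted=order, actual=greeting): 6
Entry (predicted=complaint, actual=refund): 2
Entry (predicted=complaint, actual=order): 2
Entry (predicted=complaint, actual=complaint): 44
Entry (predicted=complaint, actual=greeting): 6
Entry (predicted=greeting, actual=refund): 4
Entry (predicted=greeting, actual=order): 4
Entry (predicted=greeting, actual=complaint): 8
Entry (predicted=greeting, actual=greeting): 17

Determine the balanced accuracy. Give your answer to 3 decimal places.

Balanced accuracy = mean of per-class recall.
  refund: recall = 18/29 = 0.6207
  order: recall = 65/74 = 0.8784
  complaint: recall = 44/67 = 0.6567
  greeting: recall = 17/34 = 0.5000
Mean = (0.6207 + 0.8784 + 0.6567 + 0.5000) / 4 = 0.664

0.664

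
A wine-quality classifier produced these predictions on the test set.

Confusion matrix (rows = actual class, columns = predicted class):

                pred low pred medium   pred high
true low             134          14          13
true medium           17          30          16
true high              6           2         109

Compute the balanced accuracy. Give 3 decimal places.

Balanced accuracy = mean of per-class recall.
  low: recall = 134/161 = 0.8323
  medium: recall = 30/63 = 0.4762
  high: recall = 109/117 = 0.9316
Mean = (0.8323 + 0.4762 + 0.9316) / 3 = 0.747

0.747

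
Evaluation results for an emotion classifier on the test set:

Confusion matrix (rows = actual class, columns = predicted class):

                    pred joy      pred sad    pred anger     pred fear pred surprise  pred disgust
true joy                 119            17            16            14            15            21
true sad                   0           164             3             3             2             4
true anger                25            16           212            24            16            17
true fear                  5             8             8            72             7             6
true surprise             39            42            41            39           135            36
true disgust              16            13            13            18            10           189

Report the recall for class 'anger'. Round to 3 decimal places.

recall = TP/(TP+FN).
anger: TP=212, FN=25+16+24+16+17=98 → 212/310 = 0.6839

0.684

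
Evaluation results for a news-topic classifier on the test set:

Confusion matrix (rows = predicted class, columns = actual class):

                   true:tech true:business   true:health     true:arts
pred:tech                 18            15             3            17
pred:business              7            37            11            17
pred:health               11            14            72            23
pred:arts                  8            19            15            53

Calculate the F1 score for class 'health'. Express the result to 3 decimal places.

0.652

One-vs-rest for 'health': TP = diagonal; FP = other classes predicted 'health'; FN = 'health' predicted as other.
F1 score = 2·TP/(2·TP+FP+FN).
health: TP=72, FP=11+14+23=48, FN=3+11+15=29 → 144/221 = 0.6516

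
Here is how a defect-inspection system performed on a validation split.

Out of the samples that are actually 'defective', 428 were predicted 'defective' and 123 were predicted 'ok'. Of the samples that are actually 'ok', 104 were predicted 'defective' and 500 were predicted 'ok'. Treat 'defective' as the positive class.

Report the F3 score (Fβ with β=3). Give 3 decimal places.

0.779

Fβ = (1+β²)·TP / ((1+β²)·TP + β²·FN + FP), with β²=9
= 10·428 / (10·428 + 9·123 + 104) = 0.779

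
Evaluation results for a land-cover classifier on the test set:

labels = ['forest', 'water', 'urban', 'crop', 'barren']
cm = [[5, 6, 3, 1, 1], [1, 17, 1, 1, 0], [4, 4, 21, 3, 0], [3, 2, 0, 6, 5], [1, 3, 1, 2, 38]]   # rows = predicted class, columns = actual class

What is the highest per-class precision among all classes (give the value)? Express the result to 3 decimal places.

Per-class precision (TP/(TP+FP)):
  forest: TP=5, FP=6+3+1+1=11 → 5/16 = 0.3125
  water: TP=17, FP=1+1+1+0=3 → 17/20 = 0.8500
  urban: TP=21, FP=4+4+3+0=11 → 21/32 = 0.6563
  crop: TP=6, FP=3+2+0+5=10 → 6/16 = 0.3750
  barren: TP=38, FP=1+3+1+2=7 → 38/45 = 0.8444
Highest is class 'water' with precision = 0.850.

0.850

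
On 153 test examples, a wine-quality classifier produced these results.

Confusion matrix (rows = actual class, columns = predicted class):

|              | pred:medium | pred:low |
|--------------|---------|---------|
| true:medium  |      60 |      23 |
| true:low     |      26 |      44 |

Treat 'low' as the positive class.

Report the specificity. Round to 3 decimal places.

0.723

Specificity = TN/(TN+FP) = 60/(60+23) = 0.723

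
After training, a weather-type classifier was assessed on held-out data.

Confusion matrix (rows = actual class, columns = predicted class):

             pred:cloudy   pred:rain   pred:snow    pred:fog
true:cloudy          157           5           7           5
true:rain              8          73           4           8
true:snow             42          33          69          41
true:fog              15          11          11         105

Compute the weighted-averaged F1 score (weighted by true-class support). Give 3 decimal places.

0.661

Per-class F1 score (2·TP/(2·TP+FP+FN)):
  cloudy: TP=157, FP=8+42+15=65, FN=5+7+5=17 → 314/396 = 0.7929
  rain: TP=73, FP=5+33+11=49, FN=8+4+8=20 → 146/215 = 0.6791
  snow: TP=69, FP=7+4+11=22, FN=42+33+41=116 → 138/276 = 0.5000
  fog: TP=105, FP=5+8+41=54, FN=15+11+11=37 → 210/301 = 0.6977
Weighted-F1 score = Σ (supportᵢ/N)·F1 scoreᵢ with N=594: (174/594)·0.7929 + (93/594)·0.6791 + (185/594)·0.5000 + (142/594)·0.6977 = 0.661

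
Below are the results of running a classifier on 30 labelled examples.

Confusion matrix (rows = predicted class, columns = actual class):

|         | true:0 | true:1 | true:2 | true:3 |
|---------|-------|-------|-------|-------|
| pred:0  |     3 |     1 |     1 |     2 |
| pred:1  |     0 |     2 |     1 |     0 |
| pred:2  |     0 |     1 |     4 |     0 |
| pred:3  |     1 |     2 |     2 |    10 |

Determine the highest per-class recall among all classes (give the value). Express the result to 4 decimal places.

Per-class recall (TP/(TP+FN)):
  0: TP=3, FN=0+0+1=1 → 3/4 = 0.75000
  1: TP=2, FN=1+1+2=4 → 2/6 = 0.33333
  2: TP=4, FN=1+1+2=4 → 4/8 = 0.50000
  3: TP=10, FN=2+0+0=2 → 10/12 = 0.83333
Highest is class '3' with recall = 0.8333.

0.8333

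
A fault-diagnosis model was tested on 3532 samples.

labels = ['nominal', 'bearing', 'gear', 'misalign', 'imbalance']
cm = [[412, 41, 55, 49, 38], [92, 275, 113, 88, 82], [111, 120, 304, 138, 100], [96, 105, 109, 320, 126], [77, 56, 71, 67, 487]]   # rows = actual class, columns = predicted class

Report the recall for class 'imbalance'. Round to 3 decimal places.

recall = TP/(TP+FN).
imbalance: TP=487, FN=77+56+71+67=271 → 487/758 = 0.6425

0.642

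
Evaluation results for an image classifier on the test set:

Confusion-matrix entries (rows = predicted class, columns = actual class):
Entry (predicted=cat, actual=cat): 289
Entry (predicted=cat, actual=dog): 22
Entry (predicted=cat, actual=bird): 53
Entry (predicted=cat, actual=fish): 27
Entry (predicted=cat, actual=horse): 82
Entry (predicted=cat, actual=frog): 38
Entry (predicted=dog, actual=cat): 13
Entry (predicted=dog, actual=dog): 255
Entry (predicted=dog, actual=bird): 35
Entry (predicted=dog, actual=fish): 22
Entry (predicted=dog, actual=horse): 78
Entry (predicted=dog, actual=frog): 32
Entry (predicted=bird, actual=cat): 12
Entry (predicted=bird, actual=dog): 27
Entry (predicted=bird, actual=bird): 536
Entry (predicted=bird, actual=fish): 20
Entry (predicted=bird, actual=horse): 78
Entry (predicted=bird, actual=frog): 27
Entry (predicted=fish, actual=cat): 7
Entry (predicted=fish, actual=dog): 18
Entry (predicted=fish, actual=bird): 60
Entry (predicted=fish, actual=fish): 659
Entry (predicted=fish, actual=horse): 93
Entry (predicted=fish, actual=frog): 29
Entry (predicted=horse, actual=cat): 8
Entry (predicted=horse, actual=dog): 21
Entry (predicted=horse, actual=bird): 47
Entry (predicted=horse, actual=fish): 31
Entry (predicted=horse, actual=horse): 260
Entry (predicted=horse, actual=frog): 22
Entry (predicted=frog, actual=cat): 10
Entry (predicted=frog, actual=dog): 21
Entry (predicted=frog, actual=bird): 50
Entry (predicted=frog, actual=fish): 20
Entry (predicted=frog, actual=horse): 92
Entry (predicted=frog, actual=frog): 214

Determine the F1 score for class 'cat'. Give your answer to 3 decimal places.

Treat 'cat' as positive and all other classes as negative.
F1 score = 2·TP/(2·TP+FP+FN).
cat: TP=289, FP=22+53+27+82+38=222, FN=13+12+7+8+10=50 → 578/850 = 0.6800

0.680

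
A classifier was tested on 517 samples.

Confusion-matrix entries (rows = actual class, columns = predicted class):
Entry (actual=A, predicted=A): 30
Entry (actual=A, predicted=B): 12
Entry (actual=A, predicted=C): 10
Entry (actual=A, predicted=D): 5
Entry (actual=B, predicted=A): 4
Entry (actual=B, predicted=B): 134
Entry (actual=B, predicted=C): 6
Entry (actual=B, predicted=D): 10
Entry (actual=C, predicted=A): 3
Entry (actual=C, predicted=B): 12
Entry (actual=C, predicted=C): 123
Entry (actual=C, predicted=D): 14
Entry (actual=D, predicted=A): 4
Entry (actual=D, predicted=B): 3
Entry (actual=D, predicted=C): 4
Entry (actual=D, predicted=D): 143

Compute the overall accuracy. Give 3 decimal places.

0.832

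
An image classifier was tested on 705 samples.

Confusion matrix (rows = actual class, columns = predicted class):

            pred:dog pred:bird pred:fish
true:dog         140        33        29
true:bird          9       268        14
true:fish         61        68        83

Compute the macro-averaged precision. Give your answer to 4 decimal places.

0.6839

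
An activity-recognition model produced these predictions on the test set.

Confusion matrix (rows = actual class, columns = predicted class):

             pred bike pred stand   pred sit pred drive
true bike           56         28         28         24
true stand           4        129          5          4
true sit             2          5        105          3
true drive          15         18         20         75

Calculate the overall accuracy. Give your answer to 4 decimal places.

0.7006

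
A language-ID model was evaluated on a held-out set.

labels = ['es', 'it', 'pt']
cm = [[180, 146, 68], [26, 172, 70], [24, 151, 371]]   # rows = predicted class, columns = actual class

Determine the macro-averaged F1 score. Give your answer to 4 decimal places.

0.5823

Per-class F1 score (2·TP/(2·TP+FP+FN)):
  es: TP=180, FP=146+68=214, FN=26+24=50 → 360/624 = 0.57692
  it: TP=172, FP=26+70=96, FN=146+151=297 → 344/737 = 0.46676
  pt: TP=371, FP=24+151=175, FN=68+70=138 → 742/1055 = 0.70332
Macro-F1 score = mean = (0.57692 + 0.46676 + 0.70332) / 3 = 0.5823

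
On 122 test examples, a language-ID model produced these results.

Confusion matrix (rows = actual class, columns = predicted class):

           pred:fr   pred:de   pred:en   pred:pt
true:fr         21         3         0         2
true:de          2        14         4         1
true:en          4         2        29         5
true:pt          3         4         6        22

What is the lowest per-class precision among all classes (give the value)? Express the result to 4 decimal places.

0.6087

Per-class precision (TP/(TP+FP)):
  fr: TP=21, FP=2+4+3=9 → 21/30 = 0.70000
  de: TP=14, FP=3+2+4=9 → 14/23 = 0.60870
  en: TP=29, FP=0+4+6=10 → 29/39 = 0.74359
  pt: TP=22, FP=2+1+5=8 → 22/30 = 0.73333
Lowest is class 'de' with precision = 0.6087.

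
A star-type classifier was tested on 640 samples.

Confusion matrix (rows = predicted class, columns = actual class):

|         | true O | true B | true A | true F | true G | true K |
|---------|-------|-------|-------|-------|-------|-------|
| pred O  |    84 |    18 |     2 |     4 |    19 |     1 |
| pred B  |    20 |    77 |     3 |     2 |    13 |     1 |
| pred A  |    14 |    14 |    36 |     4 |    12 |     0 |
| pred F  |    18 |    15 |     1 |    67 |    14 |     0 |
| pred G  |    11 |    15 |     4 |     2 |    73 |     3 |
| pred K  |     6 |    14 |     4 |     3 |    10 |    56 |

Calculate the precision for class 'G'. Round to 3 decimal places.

Treat 'G' as positive and all other classes as negative.
precision = TP/(TP+FP).
G: TP=73, FP=11+15+4+2+3=35 → 73/108 = 0.6759

0.676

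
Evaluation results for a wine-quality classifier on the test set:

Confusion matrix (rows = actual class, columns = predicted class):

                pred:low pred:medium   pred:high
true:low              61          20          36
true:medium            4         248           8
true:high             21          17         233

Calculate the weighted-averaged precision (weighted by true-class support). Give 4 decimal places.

Per-class precision (TP/(TP+FP)):
  low: TP=61, FP=4+21=25 → 61/86 = 0.70930
  medium: TP=248, FP=20+17=37 → 248/285 = 0.87018
  high: TP=233, FP=36+8=44 → 233/277 = 0.84116
Weighted-precision = Σ (supportᵢ/N)·precisionᵢ with N=648: (117/648)·0.70930 + (260/648)·0.87018 + (271/648)·0.84116 = 0.8290

0.8290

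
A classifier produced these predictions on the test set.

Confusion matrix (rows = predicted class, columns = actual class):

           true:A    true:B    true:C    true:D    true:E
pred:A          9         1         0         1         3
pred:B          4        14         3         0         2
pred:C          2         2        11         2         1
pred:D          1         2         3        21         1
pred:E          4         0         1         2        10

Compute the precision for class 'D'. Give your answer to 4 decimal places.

One-vs-rest for 'D': TP = diagonal; FP = other classes predicted 'D'; FN = 'D' predicted as other.
precision = TP/(TP+FP).
D: TP=21, FP=1+2+3+1=7 → 21/28 = 0.75000

0.7500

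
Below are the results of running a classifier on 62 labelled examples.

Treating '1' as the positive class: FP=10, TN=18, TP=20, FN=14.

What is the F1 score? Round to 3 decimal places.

0.625

Precision = TP/(TP+FP) = 20/30 = 0.6667
Recall = TP/(TP+FN) = 20/34 = 0.5882
F1 = 2·TP/(2·TP+FP+FN) = 40/64 = 0.625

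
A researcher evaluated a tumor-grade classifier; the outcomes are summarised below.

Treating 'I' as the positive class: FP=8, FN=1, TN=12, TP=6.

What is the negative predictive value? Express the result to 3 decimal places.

NPV = TN/(TN+FN) = 12/(12+1) = 0.923

0.923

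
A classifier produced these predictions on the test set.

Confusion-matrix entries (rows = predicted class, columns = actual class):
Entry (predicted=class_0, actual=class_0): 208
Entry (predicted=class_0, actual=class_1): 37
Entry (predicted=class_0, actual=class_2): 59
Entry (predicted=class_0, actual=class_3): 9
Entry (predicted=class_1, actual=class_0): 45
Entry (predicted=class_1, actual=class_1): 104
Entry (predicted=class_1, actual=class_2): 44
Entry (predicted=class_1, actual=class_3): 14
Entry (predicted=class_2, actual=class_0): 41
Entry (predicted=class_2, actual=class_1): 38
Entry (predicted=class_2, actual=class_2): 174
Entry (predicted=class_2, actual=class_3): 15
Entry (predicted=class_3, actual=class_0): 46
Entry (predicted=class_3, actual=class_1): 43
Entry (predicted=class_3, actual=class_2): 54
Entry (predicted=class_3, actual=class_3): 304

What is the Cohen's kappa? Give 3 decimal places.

0.514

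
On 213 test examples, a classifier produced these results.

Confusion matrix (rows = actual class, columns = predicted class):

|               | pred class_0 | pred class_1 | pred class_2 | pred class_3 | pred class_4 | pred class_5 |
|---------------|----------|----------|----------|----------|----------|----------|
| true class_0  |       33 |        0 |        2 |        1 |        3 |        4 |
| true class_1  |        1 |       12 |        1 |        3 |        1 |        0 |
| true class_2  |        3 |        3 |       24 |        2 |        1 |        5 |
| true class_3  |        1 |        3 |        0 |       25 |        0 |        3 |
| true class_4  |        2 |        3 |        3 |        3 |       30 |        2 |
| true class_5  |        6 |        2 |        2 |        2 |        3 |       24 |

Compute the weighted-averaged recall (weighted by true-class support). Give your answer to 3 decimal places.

Per-class recall (TP/(TP+FN)):
  class_0: TP=33, FN=0+2+1+3+4=10 → 33/43 = 0.7674
  class_1: TP=12, FN=1+1+3+1+0=6 → 12/18 = 0.6667
  class_2: TP=24, FN=3+3+2+1+5=14 → 24/38 = 0.6316
  class_3: TP=25, FN=1+3+0+0+3=7 → 25/32 = 0.7813
  class_4: TP=30, FN=2+3+3+3+2=13 → 30/43 = 0.6977
  class_5: TP=24, FN=6+2+2+2+3=15 → 24/39 = 0.6154
Weighted-recall = Σ (supportᵢ/N)·recallᵢ with N=213: (43/213)·0.7674 + (18/213)·0.6667 + (38/213)·0.6316 + (32/213)·0.7813 + (43/213)·0.6977 + (39/213)·0.6154 = 0.695

0.695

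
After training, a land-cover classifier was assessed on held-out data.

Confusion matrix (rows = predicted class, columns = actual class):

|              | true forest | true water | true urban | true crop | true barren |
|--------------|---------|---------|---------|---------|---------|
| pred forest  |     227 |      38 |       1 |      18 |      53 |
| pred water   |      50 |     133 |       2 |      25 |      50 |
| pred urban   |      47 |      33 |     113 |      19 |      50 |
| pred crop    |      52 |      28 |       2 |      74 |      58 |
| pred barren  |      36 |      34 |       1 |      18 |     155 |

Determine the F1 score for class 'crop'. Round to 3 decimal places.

One-vs-rest for 'crop': TP = diagonal; FP = other classes predicted 'crop'; FN = 'crop' predicted as other.
F1 score = 2·TP/(2·TP+FP+FN).
crop: TP=74, FP=52+28+2+58=140, FN=18+25+19+18=80 → 148/368 = 0.4022

0.402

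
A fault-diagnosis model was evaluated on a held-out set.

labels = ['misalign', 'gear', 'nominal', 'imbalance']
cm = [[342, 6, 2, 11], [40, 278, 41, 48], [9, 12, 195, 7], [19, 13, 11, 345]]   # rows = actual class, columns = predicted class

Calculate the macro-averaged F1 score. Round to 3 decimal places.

0.838

Per-class F1 score (2·TP/(2·TP+FP+FN)):
  misalign: TP=342, FP=40+9+19=68, FN=6+2+11=19 → 684/771 = 0.8872
  gear: TP=278, FP=6+12+13=31, FN=40+41+48=129 → 556/716 = 0.7765
  nominal: TP=195, FP=2+41+11=54, FN=9+12+7=28 → 390/472 = 0.8263
  imbalance: TP=345, FP=11+48+7=66, FN=19+13+11=43 → 690/799 = 0.8636
Macro-F1 score = mean = (0.8872 + 0.7765 + 0.8263 + 0.8636) / 4 = 0.838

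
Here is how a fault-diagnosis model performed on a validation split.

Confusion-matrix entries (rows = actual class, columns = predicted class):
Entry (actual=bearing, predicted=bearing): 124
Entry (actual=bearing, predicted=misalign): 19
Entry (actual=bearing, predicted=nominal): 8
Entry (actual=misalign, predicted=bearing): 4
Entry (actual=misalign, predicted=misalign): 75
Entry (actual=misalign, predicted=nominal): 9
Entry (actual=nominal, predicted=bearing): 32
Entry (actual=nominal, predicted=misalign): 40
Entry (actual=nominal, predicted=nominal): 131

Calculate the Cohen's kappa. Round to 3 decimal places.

Observed agreement pₒ = trace/N = 330/442 = 0.7466
Expected agreement pₑ = Σ (rowᵢ·colᵢ)/N² = (151·160 + 88·134 + 203·148)/442² = 0.3378
κ = (pₒ − pₑ)/(1 − pₑ) = (0.7466 − 0.3378)/(1 − 0.3378) = 0.617

0.617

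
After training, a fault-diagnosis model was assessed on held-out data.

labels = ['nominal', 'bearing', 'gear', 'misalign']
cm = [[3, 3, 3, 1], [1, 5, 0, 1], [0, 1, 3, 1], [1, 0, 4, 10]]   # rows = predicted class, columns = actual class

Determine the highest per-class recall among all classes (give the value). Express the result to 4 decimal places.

0.7692

Per-class recall (TP/(TP+FN)):
  nominal: TP=3, FN=1+0+1=2 → 3/5 = 0.60000
  bearing: TP=5, FN=3+1+0=4 → 5/9 = 0.55556
  gear: TP=3, FN=3+0+4=7 → 3/10 = 0.30000
  misalign: TP=10, FN=1+1+1=3 → 10/13 = 0.76923
Highest is class 'misalign' with recall = 0.7692.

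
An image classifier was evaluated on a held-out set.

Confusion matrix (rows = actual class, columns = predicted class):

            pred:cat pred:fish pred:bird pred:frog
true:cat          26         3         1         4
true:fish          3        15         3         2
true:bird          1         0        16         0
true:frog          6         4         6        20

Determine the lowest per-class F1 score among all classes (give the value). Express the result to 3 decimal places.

Per-class F1 score (2·TP/(2·TP+FP+FN)):
  cat: TP=26, FP=3+1+6=10, FN=3+1+4=8 → 52/70 = 0.7429
  fish: TP=15, FP=3+0+4=7, FN=3+3+2=8 → 30/45 = 0.6667
  bird: TP=16, FP=1+3+6=10, FN=1+0+0=1 → 32/43 = 0.7442
  frog: TP=20, FP=4+2+0=6, FN=6+4+6=16 → 40/62 = 0.6452
Lowest is class 'frog' with F1 score = 0.645.

0.645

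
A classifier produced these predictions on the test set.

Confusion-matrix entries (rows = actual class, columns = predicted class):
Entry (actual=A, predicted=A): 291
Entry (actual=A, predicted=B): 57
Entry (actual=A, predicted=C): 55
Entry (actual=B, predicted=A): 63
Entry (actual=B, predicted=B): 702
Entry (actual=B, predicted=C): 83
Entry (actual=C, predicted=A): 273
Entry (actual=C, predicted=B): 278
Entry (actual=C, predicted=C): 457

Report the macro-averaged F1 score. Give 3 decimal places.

0.627

Per-class F1 score (2·TP/(2·TP+FP+FN)):
  A: TP=291, FP=63+273=336, FN=57+55=112 → 582/1030 = 0.5650
  B: TP=702, FP=57+278=335, FN=63+83=146 → 1404/1885 = 0.7448
  C: TP=457, FP=55+83=138, FN=273+278=551 → 914/1603 = 0.5702
Macro-F1 score = mean = (0.5650 + 0.7448 + 0.5702) / 3 = 0.627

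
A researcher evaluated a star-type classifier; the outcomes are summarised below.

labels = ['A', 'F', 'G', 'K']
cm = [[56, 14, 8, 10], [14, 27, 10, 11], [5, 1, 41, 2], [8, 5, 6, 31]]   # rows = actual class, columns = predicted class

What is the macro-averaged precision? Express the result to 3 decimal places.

0.614

Per-class precision (TP/(TP+FP)):
  A: TP=56, FP=14+5+8=27 → 56/83 = 0.6747
  F: TP=27, FP=14+1+5=20 → 27/47 = 0.5745
  G: TP=41, FP=8+10+6=24 → 41/65 = 0.6308
  K: TP=31, FP=10+11+2=23 → 31/54 = 0.5741
Macro-precision = mean = (0.6747 + 0.5745 + 0.6308 + 0.5741) / 4 = 0.614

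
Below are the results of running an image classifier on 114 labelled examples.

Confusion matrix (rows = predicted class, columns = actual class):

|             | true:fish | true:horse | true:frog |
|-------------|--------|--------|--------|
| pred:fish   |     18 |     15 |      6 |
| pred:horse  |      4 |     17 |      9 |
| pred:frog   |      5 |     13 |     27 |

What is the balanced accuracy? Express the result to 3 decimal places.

Balanced accuracy = mean of per-class recall.
  fish: recall = 18/27 = 0.6667
  horse: recall = 17/45 = 0.3778
  frog: recall = 27/42 = 0.6429
Mean = (0.6667 + 0.3778 + 0.6429) / 3 = 0.562

0.562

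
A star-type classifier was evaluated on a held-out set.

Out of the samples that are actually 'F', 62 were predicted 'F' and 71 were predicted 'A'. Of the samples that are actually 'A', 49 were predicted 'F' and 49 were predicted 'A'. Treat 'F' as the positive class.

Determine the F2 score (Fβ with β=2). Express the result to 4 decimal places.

0.4821

Fβ = (1+β²)·TP / ((1+β²)·TP + β²·FN + FP), with β²=4
= 5·62 / (5·62 + 4·71 + 49) = 0.4821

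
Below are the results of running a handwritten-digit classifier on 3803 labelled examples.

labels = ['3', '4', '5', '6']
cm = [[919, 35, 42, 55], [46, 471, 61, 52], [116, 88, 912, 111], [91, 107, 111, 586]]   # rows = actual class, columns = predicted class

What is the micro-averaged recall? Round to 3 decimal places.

Micro-averaging pools counts across classes: ΣTP=2888, ΣFP=915, ΣFN=915.
Micro-recall = TP/(TP+FN) on pooled counts = 0.759 (equals overall accuracy in single-label multiclass).

0.759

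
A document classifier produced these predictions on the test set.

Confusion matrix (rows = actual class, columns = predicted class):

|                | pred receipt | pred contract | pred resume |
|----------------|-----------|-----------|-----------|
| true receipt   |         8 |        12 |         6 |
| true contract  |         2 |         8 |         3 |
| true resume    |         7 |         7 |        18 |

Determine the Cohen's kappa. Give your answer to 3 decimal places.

Observed agreement pₒ = trace/N = 34/71 = 0.4789
Expected agreement pₑ = Σ (rowᵢ·colᵢ)/N² = (26·17 + 13·27 + 32·27)/71² = 0.3287
κ = (pₒ − pₑ)/(1 − pₑ) = (0.4789 − 0.3287)/(1 − 0.3287) = 0.224

0.224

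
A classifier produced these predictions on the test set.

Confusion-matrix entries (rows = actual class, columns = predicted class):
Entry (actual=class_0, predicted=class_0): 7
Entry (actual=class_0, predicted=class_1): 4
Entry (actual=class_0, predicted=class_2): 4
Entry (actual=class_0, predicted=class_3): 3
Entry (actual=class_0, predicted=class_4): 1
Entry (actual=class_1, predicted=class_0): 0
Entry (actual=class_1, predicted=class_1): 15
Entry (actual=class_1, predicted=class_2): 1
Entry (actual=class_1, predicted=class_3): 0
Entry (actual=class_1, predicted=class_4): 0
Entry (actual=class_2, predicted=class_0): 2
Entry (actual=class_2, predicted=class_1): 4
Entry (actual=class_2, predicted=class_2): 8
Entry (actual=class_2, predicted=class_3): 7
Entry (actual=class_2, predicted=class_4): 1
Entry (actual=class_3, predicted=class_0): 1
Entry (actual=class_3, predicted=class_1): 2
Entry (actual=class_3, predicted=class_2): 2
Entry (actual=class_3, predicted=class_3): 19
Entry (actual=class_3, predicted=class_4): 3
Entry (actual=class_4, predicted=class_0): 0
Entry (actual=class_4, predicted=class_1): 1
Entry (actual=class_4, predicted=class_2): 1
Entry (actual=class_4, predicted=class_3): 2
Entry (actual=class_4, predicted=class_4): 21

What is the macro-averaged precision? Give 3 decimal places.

0.640

Per-class precision (TP/(TP+FP)):
  class_0: TP=7, FP=0+2+1+0=3 → 7/10 = 0.7000
  class_1: TP=15, FP=4+4+2+1=11 → 15/26 = 0.5769
  class_2: TP=8, FP=4+1+2+1=8 → 8/16 = 0.5000
  class_3: TP=19, FP=3+0+7+2=12 → 19/31 = 0.6129
  class_4: TP=21, FP=1+0+1+3=5 → 21/26 = 0.8077
Macro-precision = mean = (0.7000 + 0.5769 + 0.5000 + 0.6129 + 0.8077) / 5 = 0.640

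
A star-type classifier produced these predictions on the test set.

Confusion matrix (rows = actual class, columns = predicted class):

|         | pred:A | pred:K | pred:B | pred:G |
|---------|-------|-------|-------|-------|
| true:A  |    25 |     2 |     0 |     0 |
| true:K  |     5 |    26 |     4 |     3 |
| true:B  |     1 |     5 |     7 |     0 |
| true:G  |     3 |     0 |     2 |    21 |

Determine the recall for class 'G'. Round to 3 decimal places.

0.808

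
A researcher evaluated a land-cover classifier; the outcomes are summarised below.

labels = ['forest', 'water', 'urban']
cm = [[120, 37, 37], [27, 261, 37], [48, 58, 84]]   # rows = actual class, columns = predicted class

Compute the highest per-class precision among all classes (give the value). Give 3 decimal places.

0.733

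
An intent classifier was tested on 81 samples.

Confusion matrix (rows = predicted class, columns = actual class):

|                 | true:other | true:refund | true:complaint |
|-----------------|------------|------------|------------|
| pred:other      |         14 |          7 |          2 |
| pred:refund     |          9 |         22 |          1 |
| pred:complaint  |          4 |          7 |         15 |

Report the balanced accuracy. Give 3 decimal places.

0.654

Balanced accuracy = mean of per-class recall.
  other: recall = 14/27 = 0.5185
  refund: recall = 22/36 = 0.6111
  complaint: recall = 15/18 = 0.8333
Mean = (0.5185 + 0.6111 + 0.8333) / 3 = 0.654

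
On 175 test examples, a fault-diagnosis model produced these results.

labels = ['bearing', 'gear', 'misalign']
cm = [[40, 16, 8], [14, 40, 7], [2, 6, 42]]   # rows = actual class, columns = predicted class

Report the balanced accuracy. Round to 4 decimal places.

0.7069

Balanced accuracy = mean of per-class recall.
  bearing: recall = 40/64 = 0.62500
  gear: recall = 40/61 = 0.65574
  misalign: recall = 42/50 = 0.84000
Mean = (0.62500 + 0.65574 + 0.84000) / 3 = 0.7069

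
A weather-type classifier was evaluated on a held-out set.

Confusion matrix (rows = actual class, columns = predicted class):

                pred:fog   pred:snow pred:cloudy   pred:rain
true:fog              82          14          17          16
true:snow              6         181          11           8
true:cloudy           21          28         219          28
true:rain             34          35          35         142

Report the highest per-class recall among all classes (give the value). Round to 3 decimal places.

0.879

Per-class recall (TP/(TP+FN)):
  fog: TP=82, FN=14+17+16=47 → 82/129 = 0.6357
  snow: TP=181, FN=6+11+8=25 → 181/206 = 0.8786
  cloudy: TP=219, FN=21+28+28=77 → 219/296 = 0.7399
  rain: TP=142, FN=34+35+35=104 → 142/246 = 0.5772
Highest is class 'snow' with recall = 0.879.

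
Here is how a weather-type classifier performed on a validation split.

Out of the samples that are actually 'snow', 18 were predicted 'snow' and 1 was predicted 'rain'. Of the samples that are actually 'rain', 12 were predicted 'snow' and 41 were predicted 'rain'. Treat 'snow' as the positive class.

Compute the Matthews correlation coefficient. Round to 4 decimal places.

0.6445

MCC = (TP·TN − FP·FN) / √((TP+FP)(TP+FN)(TN+FP)(TN+FN))
Numerator = 18·41 − 12·1 = 726
Denominator = √(30·19·53·42) = √1268820 = 1126.4191
MCC = 726 / 1126.4191 = 0.6445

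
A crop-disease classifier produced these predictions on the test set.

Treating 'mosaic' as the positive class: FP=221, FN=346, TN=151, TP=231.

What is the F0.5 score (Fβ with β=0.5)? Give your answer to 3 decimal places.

Fβ = (1+β²)·TP / ((1+β²)·TP + β²·FN + FP), with β²=1/4
= 1.25·231 / (1.25·231 + 0.25·346 + 221) = 0.484

0.484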